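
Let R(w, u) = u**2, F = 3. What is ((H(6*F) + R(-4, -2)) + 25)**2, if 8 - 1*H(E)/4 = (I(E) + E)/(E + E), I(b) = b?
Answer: 3249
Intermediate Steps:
H(E) = 28 (H(E) = 32 - 4*(E + E)/(E + E) = 32 - 4*2*E/(2*E) = 32 - 4*2*E*1/(2*E) = 32 - 4*1 = 32 - 4 = 28)
((H(6*F) + R(-4, -2)) + 25)**2 = ((28 + (-2)**2) + 25)**2 = ((28 + 4) + 25)**2 = (32 + 25)**2 = 57**2 = 3249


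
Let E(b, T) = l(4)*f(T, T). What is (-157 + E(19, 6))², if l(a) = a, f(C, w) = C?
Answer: 17689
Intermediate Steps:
E(b, T) = 4*T
(-157 + E(19, 6))² = (-157 + 4*6)² = (-157 + 24)² = (-133)² = 17689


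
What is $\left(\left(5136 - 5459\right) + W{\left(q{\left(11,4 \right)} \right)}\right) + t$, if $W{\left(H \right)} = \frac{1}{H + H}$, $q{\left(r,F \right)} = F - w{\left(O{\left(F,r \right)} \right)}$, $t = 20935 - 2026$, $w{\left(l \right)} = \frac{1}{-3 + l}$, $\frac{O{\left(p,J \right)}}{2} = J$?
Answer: $\frac{2787919}{150} \approx 18586.0$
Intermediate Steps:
$O{\left(p,J \right)} = 2 J$
$t = 18909$ ($t = 20935 - 2026 = 18909$)
$q{\left(r,F \right)} = F - \frac{1}{-3 + 2 r}$
$W{\left(H \right)} = \frac{1}{2 H}$
$\left(\left(5136 - 5459\right) + W{\left(q{\left(11,4 \right)} \right)}\right) + t = \left(\left(5136 - 5459\right) + \frac{1}{2 \left(4 - \frac{1}{-3 + 2 \cdot 11}\right)}\right) + 18909 = \left(-323 + \frac{1}{2 \left(4 - \frac{1}{-3 + 22}\right)}\right) + 18909 = \left(-323 + \frac{1}{2 \left(4 - \frac{1}{19}\right)}\right) + 18909 = \left(-323 + \frac{1}{2 \cdot \frac{75}{19}}\right) + 18909 = \left(-323 + \frac{1}{2} \cdot \frac{19}{75}\right) + 18909 = \left(-323 + \frac{19}{150}\right) + 18909 = - \frac{48431}{150} + 18909 = \frac{2787919}{150}$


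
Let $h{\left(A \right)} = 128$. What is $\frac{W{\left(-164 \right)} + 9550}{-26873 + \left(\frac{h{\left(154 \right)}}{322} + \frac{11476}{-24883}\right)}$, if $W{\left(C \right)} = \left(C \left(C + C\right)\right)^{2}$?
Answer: $- \frac{73835595183826}{685718939} \approx -1.0768 \cdot 10^{5}$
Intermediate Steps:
$W{\left(C \right)} = 4 C^{4}$ ($W{\left(C \right)} = \left(C 2 C\right)^{2} = \left(2 C^{2}\right)^{2} = 4 C^{4}$)
$\frac{W{\left(-164 \right)} + 9550}{-26873 + \left(\frac{h{\left(154 \right)}}{322} + \frac{11476}{-24883}\right)} = \frac{4 \left(-164\right)^{4} + 9550}{-26873 + \left(\frac{128}{322} + \frac{11476}{-24883}\right)} = \frac{4 \cdot 723394816 + 9550}{-26873 + \left(128 \cdot \frac{1}{322} + 11476 \left(- \frac{1}{24883}\right)\right)} = \frac{2893579264 + 9550}{-26873 + \left(\frac{64}{161} - \frac{11476}{24883}\right)} = \frac{2893588814}{-26873 - \frac{255124}{4006163}} = \frac{2893588814}{- \frac{107657873423}{4006163}} = 2893588814 \left(- \frac{4006163}{107657873423}\right) = - \frac{73835595183826}{685718939}$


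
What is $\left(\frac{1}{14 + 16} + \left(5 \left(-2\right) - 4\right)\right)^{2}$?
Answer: $\frac{175561}{900} \approx 195.07$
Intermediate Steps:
$\left(\frac{1}{14 + 16} + \left(5 \left(-2\right) - 4\right)\right)^{2} = \left(\frac{1}{30} - 14\right)^{2} = \left(- \frac{419}{30}\right)^{2} = \frac{175561}{900}$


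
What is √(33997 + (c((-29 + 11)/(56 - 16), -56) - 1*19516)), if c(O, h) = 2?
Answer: √14483 ≈ 120.35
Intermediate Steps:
√(33997 + (c((-29 + 11)/(56 - 16), -56) - 1*19516)) = √(33997 + (2 - 1*19516)) = √(33997 + (2 - 19516)) = √(33997 - 19514) = √14483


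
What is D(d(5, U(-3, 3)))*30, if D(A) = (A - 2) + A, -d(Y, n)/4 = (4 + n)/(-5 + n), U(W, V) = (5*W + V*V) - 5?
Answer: -165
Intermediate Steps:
U(W, V) = -5 + V² + 5*W (U(W, V) = (5*W + V²) - 5 = (V² + 5*W) - 5 = -5 + V² + 5*W)
d(Y, n) = -4*(4 + n)/(-5 + n)
D(A) = -2 + 2*A (D(A) = (-2 + A) + A = -2 + 2*A)
D(d(5, U(-3, 3)))*30 = (-2 + 2*(4*(-4 - (-5 + 3² + 5*(-3)))/(-5 + (-5 + 3² + 5*(-3)))))*30 = (-2 + 2*(4*(-4 - (-5 + 9 - 15))/(-5 + (-5 + 9 - 15))))*30 = (-2 + 2*(4*(-4 - 1*(-11))/(-5 - 11)))*30 = (-2 + 2*(4*(-4 + 11)/(-16)))*30 = (-2 + 2*(4*(-1/16)*7))*30 = (-2 + 2*(-7/4))*30 = (-2 - 7/2)*30 = -11/2*30 = -165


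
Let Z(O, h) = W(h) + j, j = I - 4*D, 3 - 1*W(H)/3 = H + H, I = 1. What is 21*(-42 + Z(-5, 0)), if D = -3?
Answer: -420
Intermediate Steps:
W(H) = 9 - 6*H (W(H) = 9 - 3*(H + H) = 9 - 6*H)
j = 13 (j = 1 - 4*(-3) = 1 + 12 = 13)
Z(O, h) = 22 - 6*h (Z(O, h) = (9 - 6*h) + 13 = 22 - 6*h)
21*(-42 + Z(-5, 0)) = 21*(-42 + (22 - 6*0)) = 21*(-42 + (22 + 0)) = 21*(-42 + 22) = 21*(-20) = -420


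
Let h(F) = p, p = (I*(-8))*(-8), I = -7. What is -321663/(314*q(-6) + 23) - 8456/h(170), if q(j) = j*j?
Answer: -862927/90616 ≈ -9.5229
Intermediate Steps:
q(j) = j²
p = -448 (p = -7*(-8)*(-8) = 56*(-8) = -448)
h(F) = -448
-321663/(314*q(-6) + 23) - 8456/h(170) = -321663/(314*(-6)² + 23) - 8456/(-448) = -321663/(314*36 + 23) - 8456*(-1/448) = -321663/(11304 + 23) + 151/8 = -321663/11327 + 151/8 = -862927/90616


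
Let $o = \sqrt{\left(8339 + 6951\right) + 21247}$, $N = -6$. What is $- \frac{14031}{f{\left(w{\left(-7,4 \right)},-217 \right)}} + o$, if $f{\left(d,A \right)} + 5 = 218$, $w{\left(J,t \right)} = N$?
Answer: $- \frac{4677}{71} + \sqrt{36537} \approx 125.27$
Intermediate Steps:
$w{\left(J,t \right)} = -6$
$f{\left(d,A \right)} = 213$ ($f{\left(d,A \right)} = -5 + 218 = 213$)
$o = \sqrt{36537}$ ($o = \sqrt{15290 + 21247} = \sqrt{36537} \approx 191.15$)
$- \frac{14031}{f{\left(w{\left(-7,4 \right)},-217 \right)}} + o = - \frac{14031}{213} + \sqrt{36537} = \left(-14031\right) \frac{1}{213} + \sqrt{36537} = - \frac{4677}{71} + \sqrt{36537}$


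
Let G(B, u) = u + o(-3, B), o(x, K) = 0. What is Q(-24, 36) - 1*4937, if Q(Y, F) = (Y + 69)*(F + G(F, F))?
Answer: -1697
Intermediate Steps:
G(B, u) = u (G(B, u) = u + 0 = u)
Q(Y, F) = 2*F*(69 + Y) (Q(Y, F) = (Y + 69)*(F + F) = (69 + Y)*(2*F) = 2*F*(69 + Y))
Q(-24, 36) - 1*4937 = 2*36*(69 - 24) - 1*4937 = 2*36*45 - 4937 = 3240 - 4937 = -1697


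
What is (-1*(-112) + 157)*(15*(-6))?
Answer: -24210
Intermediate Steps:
(-1*(-112) + 157)*(15*(-6)) = (112 + 157)*(-90) = 269*(-90) = -24210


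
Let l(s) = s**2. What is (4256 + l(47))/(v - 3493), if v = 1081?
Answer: -2155/804 ≈ -2.6803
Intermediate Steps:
(4256 + l(47))/(v - 3493) = (4256 + 47**2)/(1081 - 3493) = (4256 + 2209)/(-2412) = 6465*(-1/2412) = -2155/804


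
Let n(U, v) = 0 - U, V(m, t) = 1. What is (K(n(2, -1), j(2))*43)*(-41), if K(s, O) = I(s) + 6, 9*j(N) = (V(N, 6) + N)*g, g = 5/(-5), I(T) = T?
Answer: -7052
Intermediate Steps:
g = -1 (g = 5*(-1/5) = -1)
n(U, v) = -U
j(N) = -1/9 - N/9 (j(N) = ((1 + N)*(-1))/9 = (-1 - N)/9 = -1/9 - N/9)
K(s, O) = 6 + s (K(s, O) = s + 6 = 6 + s)
(K(n(2, -1), j(2))*43)*(-41) = ((6 - 1*2)*43)*(-41) = ((6 - 2)*43)*(-41) = (4*43)*(-41) = 172*(-41) = -7052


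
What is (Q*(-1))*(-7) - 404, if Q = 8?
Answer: -348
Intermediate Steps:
(Q*(-1))*(-7) - 404 = (8*(-1))*(-7) - 404 = -8*(-7) - 404 = 56 - 404 = -348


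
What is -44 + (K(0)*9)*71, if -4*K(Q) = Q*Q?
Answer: -44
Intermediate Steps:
K(Q) = -Q²/4 (K(Q) = -Q*Q/4 = -Q²/4)
-44 + (K(0)*9)*71 = -44 + (-¼*0²*9)*71 = -44 + (-¼*0*9)*71 = -44 + (0*9)*71 = -44 + 0*71 = -44 + 0 = -44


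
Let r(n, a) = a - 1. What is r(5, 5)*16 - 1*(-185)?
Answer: 249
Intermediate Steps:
r(n, a) = -1 + a
r(5, 5)*16 - 1*(-185) = (-1 + 5)*16 - 1*(-185) = 4*16 + 185 = 64 + 185 = 249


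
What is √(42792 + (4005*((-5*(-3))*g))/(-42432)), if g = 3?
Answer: √133746984033/1768 ≈ 206.85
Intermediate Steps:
√(42792 + (4005*((-5*(-3))*g))/(-42432)) = √(42792 + (4005*(-5*(-3)*3))/(-42432)) = √(42792 + (4005*(15*3))*(-1/42432)) = √(42792 + (4005*45)*(-1/42432)) = √(42792 + 180225*(-1/42432)) = √(42792 - 60075/14144) = √(605189973/14144) = √133746984033/1768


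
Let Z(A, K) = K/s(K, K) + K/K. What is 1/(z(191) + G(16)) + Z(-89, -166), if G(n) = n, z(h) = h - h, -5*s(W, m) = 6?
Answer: 6691/48 ≈ 139.40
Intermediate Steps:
s(W, m) = -6/5 (s(W, m) = -1/5*6 = -6/5)
z(h) = 0
Z(A, K) = 1 - 5*K/6 (Z(A, K) = K/(-6/5) + K/K = K*(-5/6) + 1 = -5*K/6 + 1 = 1 - 5*K/6)
1/(z(191) + G(16)) + Z(-89, -166) = 1/(0 + 16) + (1 - 5/6*(-166)) = 1/16 + (1 + 415/3) = 1/16 + 418/3 = 6691/48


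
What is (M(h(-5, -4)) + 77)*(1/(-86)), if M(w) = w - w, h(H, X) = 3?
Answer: -77/86 ≈ -0.89535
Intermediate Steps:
M(w) = 0
(M(h(-5, -4)) + 77)*(1/(-86)) = (0 + 77)*(1/(-86)) = 77*(1*(-1/86)) = 77*(-1/86) = -77/86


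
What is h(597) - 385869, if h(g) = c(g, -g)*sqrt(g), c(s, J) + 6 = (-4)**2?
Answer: -385869 + 10*sqrt(597) ≈ -3.8562e+5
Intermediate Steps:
c(s, J) = 10 (c(s, J) = -6 + (-4)**2 = -6 + 16 = 10)
h(g) = 10*sqrt(g)
h(597) - 385869 = 10*sqrt(597) - 385869 = -385869 + 10*sqrt(597)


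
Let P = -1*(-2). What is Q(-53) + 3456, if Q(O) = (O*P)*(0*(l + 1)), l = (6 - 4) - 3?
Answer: 3456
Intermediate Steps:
P = 2
l = -1 (l = 2 - 3 = -1)
Q(O) = 0 (Q(O) = (O*2)*(0*(-1 + 1)) = (2*O)*(0*0) = (2*O)*0 = 0)
Q(-53) + 3456 = 0 + 3456 = 3456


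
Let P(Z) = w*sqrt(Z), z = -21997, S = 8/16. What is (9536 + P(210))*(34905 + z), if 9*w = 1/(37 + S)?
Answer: 123090688 + 25816*sqrt(210)/675 ≈ 1.2309e+8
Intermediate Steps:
S = 1/2 (S = 8*(1/16) = 1/2 ≈ 0.50000)
w = 2/675 (w = 1/(9*(37 + 1/2)) = 1/(9*(75/2)) = (1/9)*(2/75) = 2/675 ≈ 0.0029630)
P(Z) = 2*sqrt(Z)/675
(9536 + P(210))*(34905 + z) = (9536 + 2*sqrt(210)/675)*(34905 - 21997) = (9536 + 2*sqrt(210)/675)*12908 = 123090688 + 25816*sqrt(210)/675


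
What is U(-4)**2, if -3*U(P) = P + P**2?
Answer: 16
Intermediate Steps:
U(P) = -P/3 - P**2/3 (U(P) = -(P + P**2)/3 = -P/3 - P**2/3)
U(-4)**2 = (-1/3*(-4)*(1 - 4))**2 = (-1/3*(-4)*(-3))**2 = (-4)**2 = 16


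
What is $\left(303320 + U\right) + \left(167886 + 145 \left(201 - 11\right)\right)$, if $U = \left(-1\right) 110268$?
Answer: $388488$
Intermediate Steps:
$U = -110268$
$\left(303320 + U\right) + \left(167886 + 145 \left(201 - 11\right)\right) = \left(303320 - 110268\right) + \left(167886 + 145 \left(201 - 11\right)\right) = 193052 + \left(167886 + 145 \cdot 190\right) = 193052 + \left(167886 + 27550\right) = 193052 + 195436 = 388488$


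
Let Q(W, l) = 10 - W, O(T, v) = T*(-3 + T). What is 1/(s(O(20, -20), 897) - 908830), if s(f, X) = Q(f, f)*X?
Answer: -1/1204840 ≈ -8.2999e-7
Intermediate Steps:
s(f, X) = X*(10 - f) (s(f, X) = (10 - f)*X = X*(10 - f))
1/(s(O(20, -20), 897) - 908830) = 1/(897*(10 - 20*(-3 + 20)) - 908830) = 1/(897*(10 - 20*17) - 908830) = 1/(897*(10 - 1*340) - 908830) = 1/(897*(10 - 340) - 908830) = 1/(897*(-330) - 908830) = 1/(-296010 - 908830) = 1/(-1204840) = -1/1204840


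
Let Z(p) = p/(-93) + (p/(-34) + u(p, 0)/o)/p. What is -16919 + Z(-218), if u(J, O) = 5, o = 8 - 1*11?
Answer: -971744716/57443 ≈ -16917.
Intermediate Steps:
o = -3 (o = 8 - 11 = -3)
Z(p) = -p/93 + (-5/3 - p/34)/p (Z(p) = p/(-93) + (p/(-34) + 5/(-3))/p = p*(-1/93) + (p*(-1/34) + 5*(-1/3))/p = -p/93 + (-p/34 - 5/3)/p = -p/93 + (-5/3 - p/34)/p)
-16919 + Z(-218) = -16919 + (1/3162)*(-5270 - 218*(-93 - 34*(-218)))/(-218) = -16919 + (1/3162)*(-1/218)*(-5270 - 218*(-93 + 7412)) = -16919 + (1/3162)*(-1/218)*(-5270 - 218*7319) = -16919 + (1/3162)*(-1/218)*(-5270 - 1595542) = -16919 + (1/3162)*(-1/218)*(-1600812) = -16919 + 133401/57443 = -971744716/57443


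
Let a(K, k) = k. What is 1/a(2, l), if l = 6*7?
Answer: 1/42 ≈ 0.023810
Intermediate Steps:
l = 42
1/a(2, l) = 1/42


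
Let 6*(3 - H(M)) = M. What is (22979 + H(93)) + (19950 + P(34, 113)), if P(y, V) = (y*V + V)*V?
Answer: 979663/2 ≈ 4.8983e+5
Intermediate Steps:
H(M) = 3 - M/6
P(y, V) = V*(V + V*y) (P(y, V) = (V*y + V)*V = (V + V*y)*V = V*(V + V*y))
(22979 + H(93)) + (19950 + P(34, 113)) = (22979 + (3 - 1/6*93)) + (19950 + 113**2*(1 + 34)) = (22979 + (3 - 31/2)) + (19950 + 12769*35) = (22979 - 25/2) + (19950 + 446915) = 45933/2 + 466865 = 979663/2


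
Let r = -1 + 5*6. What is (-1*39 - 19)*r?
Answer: -1682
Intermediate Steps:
r = 29 (r = -1 + 30 = 29)
(-1*39 - 19)*r = (-1*39 - 19)*29 = (-39 - 19)*29 = -58*29 = -1682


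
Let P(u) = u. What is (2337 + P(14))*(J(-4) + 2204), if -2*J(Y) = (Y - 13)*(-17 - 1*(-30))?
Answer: 10882779/2 ≈ 5.4414e+6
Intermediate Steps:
J(Y) = 169/2 - 13*Y/2 (J(Y) = -(Y - 13)*(-17 - 1*(-30))/2 = -(-13 + Y)*(-17 + 30)/2 = -(-13 + Y)*13/2 = -(-169 + 13*Y)/2 = 169/2 - 13*Y/2)
(2337 + P(14))*(J(-4) + 2204) = (2337 + 14)*((169/2 - 13/2*(-4)) + 2204) = 2351*((169/2 + 26) + 2204) = 2351*(221/2 + 2204) = 2351*(4629/2) = 10882779/2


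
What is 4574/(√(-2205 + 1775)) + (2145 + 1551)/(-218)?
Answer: -1848/109 - 2287*I*√430/215 ≈ -16.954 - 220.58*I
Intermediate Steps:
4574/(√(-2205 + 1775)) + (2145 + 1551)/(-218) = 4574/(√(-430)) + 3696*(-1/218) = 4574/((I*√430)) - 1848/109 = 4574*(-I*√430/430) - 1848/109 = -2287*I*√430/215 - 1848/109 = -1848/109 - 2287*I*√430/215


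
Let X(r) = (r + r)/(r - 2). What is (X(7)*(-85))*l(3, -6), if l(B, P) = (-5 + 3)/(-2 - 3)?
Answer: -476/5 ≈ -95.200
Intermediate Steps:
X(r) = 2*r/(-2 + r) (X(r) = (2*r)/(-2 + r) = 2*r/(-2 + r))
l(B, P) = 2/5 (l(B, P) = -2/(-5) = -2*(-1/5) = 2/5)
(X(7)*(-85))*l(3, -6) = ((2*7/(-2 + 7))*(-85))*(2/5) = ((2*7/5)*(-85))*(2/5) = ((2*7*(1/5))*(-85))*(2/5) = ((14/5)*(-85))*(2/5) = -238*2/5 = -476/5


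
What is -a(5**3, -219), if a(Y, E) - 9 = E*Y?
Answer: 27366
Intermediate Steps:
a(Y, E) = 9 + E*Y
-a(5**3, -219) = -(9 - 219*5**3) = -(9 - 219*125) = -(9 - 27375) = -1*(-27366) = 27366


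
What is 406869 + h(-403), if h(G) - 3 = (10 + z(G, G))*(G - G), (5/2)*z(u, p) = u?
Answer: 406872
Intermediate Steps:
z(u, p) = 2*u/5
h(G) = 3 (h(G) = 3 + (10 + 2*G/5)*(G - G) = 3 + (10 + 2*G/5)*0 = 3 + 0 = 3)
406869 + h(-403) = 406869 + 3 = 406872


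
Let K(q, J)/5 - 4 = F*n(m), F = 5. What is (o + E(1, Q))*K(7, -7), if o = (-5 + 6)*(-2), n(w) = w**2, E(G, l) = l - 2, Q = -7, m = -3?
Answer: -2695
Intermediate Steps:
E(G, l) = -2 + l
K(q, J) = 245 (K(q, J) = 20 + 5*(5*(-3)**2) = 20 + 5*(5*9) = 20 + 5*45 = 20 + 225 = 245)
o = -2 (o = 1*(-2) = -2)
(o + E(1, Q))*K(7, -7) = (-2 + (-2 - 7))*245 = (-2 - 9)*245 = -11*245 = -2695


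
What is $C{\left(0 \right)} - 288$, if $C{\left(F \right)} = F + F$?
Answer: $-288$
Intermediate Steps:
$C{\left(F \right)} = 2 F$
$C{\left(0 \right)} - 288 = 2 \cdot 0 - 288 = 0 - 288 = -288$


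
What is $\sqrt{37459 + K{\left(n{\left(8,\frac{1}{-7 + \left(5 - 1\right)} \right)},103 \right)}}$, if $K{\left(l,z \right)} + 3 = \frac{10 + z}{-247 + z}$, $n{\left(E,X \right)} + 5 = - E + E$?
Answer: $\frac{\sqrt{5393551}}{12} \approx 193.53$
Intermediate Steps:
$n{\left(E,X \right)} = -5$ ($n{\left(E,X \right)} = -5 + \left(- E + E\right) = -5 + 0 = -5$)
$K{\left(l,z \right)} = -3 + \frac{10 + z}{-247 + z}$
$\sqrt{37459 + K{\left(n{\left(8,\frac{1}{-7 + \left(5 - 1\right)} \right)},103 \right)}} = \sqrt{37459 + \frac{751 - 206}{-247 + 103}} = \sqrt{37459 + \frac{751 - 206}{-144}} = \sqrt{37459 - \frac{545}{144}} = \sqrt{\frac{5393551}{144}} = \frac{\sqrt{5393551}}{12}$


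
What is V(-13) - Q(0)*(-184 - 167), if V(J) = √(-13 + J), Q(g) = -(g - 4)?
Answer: 1404 + I*√26 ≈ 1404.0 + 5.099*I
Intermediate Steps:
Q(g) = 4 - g (Q(g) = -(-4 + g) = 4 - g)
V(-13) - Q(0)*(-184 - 167) = √(-13 - 13) - (4 - 1*0)*(-184 - 167) = √(-26) - (4 + 0)*(-351) = I*√26 - 4*(-351) = I*√26 - 1*(-1404) = I*√26 + 1404 = 1404 + I*√26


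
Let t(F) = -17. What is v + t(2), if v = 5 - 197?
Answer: -209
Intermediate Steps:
v = -192
v + t(2) = -192 - 17 = -209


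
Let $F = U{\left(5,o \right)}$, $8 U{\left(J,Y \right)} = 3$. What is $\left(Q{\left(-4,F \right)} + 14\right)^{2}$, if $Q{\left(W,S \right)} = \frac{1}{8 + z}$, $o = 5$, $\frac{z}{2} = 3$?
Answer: $\frac{38809}{196} \approx 198.01$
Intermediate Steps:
$z = 6$ ($z = 2 \cdot 3 = 6$)
$U{\left(J,Y \right)} = \frac{3}{8}$ ($U{\left(J,Y \right)} = \frac{1}{8} \cdot 3 = \frac{3}{8}$)
$F = \frac{3}{8} \approx 0.375$
$Q{\left(W,S \right)} = \frac{1}{14}$ ($Q{\left(W,S \right)} = \frac{1}{8 + 6} = \frac{1}{14}$)
$\left(Q{\left(-4,F \right)} + 14\right)^{2} = \left(\frac{1}{14} + 14\right)^{2} = \left(\frac{197}{14}\right)^{2} = \frac{38809}{196}$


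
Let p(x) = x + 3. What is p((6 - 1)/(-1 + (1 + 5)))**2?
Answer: 16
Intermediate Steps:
p(x) = 3 + x
p((6 - 1)/(-1 + (1 + 5)))**2 = (3 + (6 - 1)/(-1 + (1 + 5)))**2 = (3 + 5/(-1 + 6))**2 = (3 + 5/5)**2 = (3 + 5*(1/5))**2 = (3 + 1)**2 = 4**2 = 16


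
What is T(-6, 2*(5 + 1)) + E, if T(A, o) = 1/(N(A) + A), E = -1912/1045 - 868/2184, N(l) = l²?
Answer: -89407/40755 ≈ -2.1938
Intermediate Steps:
E = -181531/81510 (E = -1912*1/1045 - 868*1/2184 = -1912/1045 - 31/78 = -181531/81510 ≈ -2.2271)
T(A, o) = 1/(A + A²) (T(A, o) = 1/(A² + A) = 1/(A + A²))
T(-6, 2*(5 + 1)) + E = 1/((-6)*(1 - 6)) - 181531/81510 = -⅙/(-5) - 181531/81510 = -⅙*(-⅕) - 181531/81510 = 1/30 - 181531/81510 = -89407/40755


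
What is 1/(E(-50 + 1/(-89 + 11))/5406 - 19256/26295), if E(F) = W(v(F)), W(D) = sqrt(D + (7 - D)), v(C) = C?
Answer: -548059324363360/401347238498923 - 138439055450*sqrt(7)/401347238498923 ≈ -1.3665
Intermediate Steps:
W(D) = sqrt(7)
E(F) = sqrt(7)
1/(E(-50 + 1/(-89 + 11))/5406 - 19256/26295) = 1/(sqrt(7)/5406 - 19256/26295) = 1/(-19256/26295 + sqrt(7)/5406)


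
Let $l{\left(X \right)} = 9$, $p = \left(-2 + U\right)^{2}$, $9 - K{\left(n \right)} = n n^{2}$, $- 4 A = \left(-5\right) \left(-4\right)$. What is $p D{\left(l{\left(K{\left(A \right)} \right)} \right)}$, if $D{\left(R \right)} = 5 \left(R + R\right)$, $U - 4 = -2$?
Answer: $0$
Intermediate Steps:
$A = -5$ ($A = - \frac{\left(-5\right) \left(-4\right)}{4} = \left(- \frac{1}{4}\right) 20 = -5$)
$U = 2$ ($U = 4 - 2 = 2$)
$K{\left(n \right)} = 9 - n^{3}$ ($K{\left(n \right)} = 9 - n n^{2} = 9 - n^{3}$)
$p = 0$ ($p = \left(-2 + 2\right)^{2} = 0^{2} = 0$)
$D{\left(R \right)} = 10 R$ ($D{\left(R \right)} = 5 \cdot 2 R = 10 R$)
$p D{\left(l{\left(K{\left(A \right)} \right)} \right)} = 0 \cdot 10 \cdot 9 = 0 \cdot 90 = 0$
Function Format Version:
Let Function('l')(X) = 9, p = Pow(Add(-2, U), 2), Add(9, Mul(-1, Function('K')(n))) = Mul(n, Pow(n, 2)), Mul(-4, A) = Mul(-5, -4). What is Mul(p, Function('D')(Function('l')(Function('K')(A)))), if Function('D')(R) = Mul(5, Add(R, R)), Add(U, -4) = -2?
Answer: 0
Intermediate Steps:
A = -5 (A = Mul(Rational(-1, 4), Mul(-5, -4)) = Mul(Rational(-1, 4), 20) = -5)
U = 2 (U = Add(4, -2) = 2)
Function('K')(n) = Add(9, Mul(-1, Pow(n, 3))) (Function('K')(n) = Add(9, Mul(-1, Mul(n, Pow(n, 2)))) = Add(9, Mul(-1, Pow(n, 3))))
p = 0 (p = Pow(Add(-2, 2), 2) = Pow(0, 2) = 0)
Function('D')(R) = Mul(10, R) (Function('D')(R) = Mul(5, Mul(2, R)) = Mul(10, R))
Mul(p, Function('D')(Function('l')(Function('K')(A)))) = Mul(0, Mul(10, 9)) = Mul(0, 90) = 0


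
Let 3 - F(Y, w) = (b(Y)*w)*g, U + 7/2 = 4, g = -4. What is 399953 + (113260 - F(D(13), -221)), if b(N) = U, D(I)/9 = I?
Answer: 513652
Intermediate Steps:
U = ½ (U = -7/2 + 4 = ½ ≈ 0.50000)
D(I) = 9*I
b(N) = ½
F(Y, w) = 3 + 2*w (F(Y, w) = 3 - w/2*(-4) = 3 - (-2)*w = 3 + 2*w)
399953 + (113260 - F(D(13), -221)) = 399953 + (113260 - (3 + 2*(-221))) = 399953 + (113260 - (3 - 442)) = 399953 + (113260 - 1*(-439)) = 399953 + (113260 + 439) = 399953 + 113699 = 513652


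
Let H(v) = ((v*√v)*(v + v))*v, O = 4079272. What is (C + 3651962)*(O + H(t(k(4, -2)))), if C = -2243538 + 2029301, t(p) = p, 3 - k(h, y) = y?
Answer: 14023415336200 + 859431250*√5 ≈ 1.4025e+13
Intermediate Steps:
k(h, y) = 3 - y
C = -214237
H(v) = 2*v^(7/2) (H(v) = (v^(3/2)*(2*v))*v = (2*v^(5/2))*v = 2*v^(7/2))
(C + 3651962)*(O + H(t(k(4, -2)))) = (-214237 + 3651962)*(4079272 + 2*(3 - 1*(-2))^(7/2)) = 3437725*(4079272 + 2*(3 + 2)^(7/2)) = 3437725*(4079272 + 2*5^(7/2)) = 3437725*(4079272 + 2*(125*√5)) = 3437725*(4079272 + 250*√5) = 14023415336200 + 859431250*√5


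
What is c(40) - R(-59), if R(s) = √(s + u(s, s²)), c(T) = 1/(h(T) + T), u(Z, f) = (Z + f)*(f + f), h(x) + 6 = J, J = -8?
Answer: 1/26 - √23823905 ≈ -4880.9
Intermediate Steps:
h(x) = -14 (h(x) = -6 - 8 = -14)
u(Z, f) = 2*f*(Z + f) (u(Z, f) = (Z + f)*(2*f) = 2*f*(Z + f))
c(T) = 1/(-14 + T)
R(s) = √(s + 2*s²*(s + s²))
c(40) - R(-59) = 1/(-14 + 40) - √(-59*(1 + 2*(-59)²*(1 - 59))) = 1/26 - √(-59*(1 + 2*3481*(-58))) = 1/26 - √(-59*(1 - 403796)) = 1/26 - √(-59*(-403795)) = 1/26 - √23823905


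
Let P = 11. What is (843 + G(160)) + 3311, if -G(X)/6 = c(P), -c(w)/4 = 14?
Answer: 4490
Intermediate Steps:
c(w) = -56 (c(w) = -4*14 = -56)
G(X) = 336 (G(X) = -6*(-56) = 336)
(843 + G(160)) + 3311 = (843 + 336) + 3311 = 1179 + 3311 = 4490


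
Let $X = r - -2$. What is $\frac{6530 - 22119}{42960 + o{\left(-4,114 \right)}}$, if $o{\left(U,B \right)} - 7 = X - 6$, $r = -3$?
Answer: $- \frac{15589}{42960} \approx -0.36287$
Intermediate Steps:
$X = -1$ ($X = -3 - -2 = -3 + 2 = -1$)
$o{\left(U,B \right)} = 0$ ($o{\left(U,B \right)} = 7 - 7 = 0$)
$\frac{6530 - 22119}{42960 + o{\left(-4,114 \right)}} = \frac{6530 - 22119}{42960 + 0} = - \frac{15589}{42960}$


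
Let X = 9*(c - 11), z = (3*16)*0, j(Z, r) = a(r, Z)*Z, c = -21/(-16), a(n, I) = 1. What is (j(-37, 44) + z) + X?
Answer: -1987/16 ≈ -124.19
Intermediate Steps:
c = 21/16 (c = -21*(-1/16) = 21/16 ≈ 1.3125)
j(Z, r) = Z (j(Z, r) = 1*Z = Z)
z = 0 (z = 48*0 = 0)
X = -1395/16 (X = 9*(21/16 - 11) = 9*(-155/16) = -1395/16 ≈ -87.188)
(j(-37, 44) + z) + X = (-37 + 0) - 1395/16 = -37 - 1395/16 = -1987/16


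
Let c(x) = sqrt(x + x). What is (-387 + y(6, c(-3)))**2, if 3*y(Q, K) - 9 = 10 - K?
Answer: (1142 + I*sqrt(6))**2/9 ≈ 1.4491e+5 + 621.63*I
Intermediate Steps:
c(x) = sqrt(2)*sqrt(x) (c(x) = sqrt(2*x) = sqrt(2)*sqrt(x))
y(Q, K) = 19/3 - K/3 (y(Q, K) = 3 + (10 - K)/3 = 3 + (10/3 - K/3) = 19/3 - K/3)
(-387 + y(6, c(-3)))**2 = (-387 + (19/3 - sqrt(2)*sqrt(-3)/3))**2 = (-387 + (19/3 - sqrt(2)*I*sqrt(3)/3))**2 = (-387 + (19/3 - I*sqrt(6)/3))**2 = (-1142/3 - I*sqrt(6)/3)**2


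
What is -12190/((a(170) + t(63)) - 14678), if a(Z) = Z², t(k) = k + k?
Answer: -6095/7174 ≈ -0.84960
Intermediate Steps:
t(k) = 2*k
-12190/((a(170) + t(63)) - 14678) = -12190/((170² + 2*63) - 14678) = -12190/((28900 + 126) - 14678) = -12190/(29026 - 14678) = -12190/14348 = -12190*1/14348 = -6095/7174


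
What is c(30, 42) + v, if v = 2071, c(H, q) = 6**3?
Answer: 2287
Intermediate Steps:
c(H, q) = 216
c(30, 42) + v = 216 + 2071 = 2287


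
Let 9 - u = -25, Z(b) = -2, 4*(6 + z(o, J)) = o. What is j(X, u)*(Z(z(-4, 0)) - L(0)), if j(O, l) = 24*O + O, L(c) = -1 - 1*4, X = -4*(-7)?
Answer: 2100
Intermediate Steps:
z(o, J) = -6 + o/4
X = 28
L(c) = -5 (L(c) = -1 - 4 = -5)
u = 34 (u = 9 - 1*(-25) = 9 + 25 = 34)
j(O, l) = 25*O
j(X, u)*(Z(z(-4, 0)) - L(0)) = (25*28)*(-2 - 1*(-5)) = 700*(-2 + 5) = 700*3 = 2100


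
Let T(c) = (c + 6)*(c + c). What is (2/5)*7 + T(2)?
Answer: 174/5 ≈ 34.800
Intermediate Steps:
T(c) = 2*c*(6 + c) (T(c) = (6 + c)*(2*c) = 2*c*(6 + c))
(2/5)*7 + T(2) = (2/5)*7 + 2*2*(6 + 2) = (2*(1/5))*7 + 2*2*8 = (2/5)*7 + 32 = 14/5 + 32 = 174/5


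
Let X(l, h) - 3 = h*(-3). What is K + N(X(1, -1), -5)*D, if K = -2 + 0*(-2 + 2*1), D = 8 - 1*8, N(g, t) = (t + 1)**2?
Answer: -2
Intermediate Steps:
X(l, h) = 3 - 3*h (X(l, h) = 3 + h*(-3) = 3 - 3*h)
N(g, t) = (1 + t)**2
D = 0 (D = 8 - 8 = 0)
K = -2 (K = -2 + 0*(-2 + 2) = -2 + 0*0 = -2 + 0 = -2)
K + N(X(1, -1), -5)*D = -2 + (1 - 5)**2*0 = -2 + (-4)**2*0 = -2 + 16*0 = -2 + 0 = -2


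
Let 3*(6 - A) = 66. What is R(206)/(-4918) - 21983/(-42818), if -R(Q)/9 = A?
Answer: 50973301/105289462 ≈ 0.48413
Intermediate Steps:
A = -16 (A = 6 - 1/3*66 = 6 - 22 = -16)
R(Q) = 144 (R(Q) = -9*(-16) = 144)
R(206)/(-4918) - 21983/(-42818) = 144/(-4918) - 21983/(-42818) = 144*(-1/4918) - 21983*(-1/42818) = -72/2459 + 21983/42818 = 50973301/105289462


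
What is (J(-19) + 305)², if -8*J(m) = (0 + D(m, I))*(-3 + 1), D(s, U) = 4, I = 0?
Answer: 93636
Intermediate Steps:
J(m) = 1 (J(m) = -(0 + 4)*(-3 + 1)/8 = -(-2)/2 = -⅛*(-8) = 1)
(J(-19) + 305)² = (1 + 305)² = 306² = 93636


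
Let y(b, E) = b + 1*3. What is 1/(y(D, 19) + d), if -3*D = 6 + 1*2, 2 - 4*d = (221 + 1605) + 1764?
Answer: -3/2690 ≈ -0.0011152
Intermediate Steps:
d = -897 (d = ½ - ((221 + 1605) + 1764)/4 = ½ - (1826 + 1764)/4 = ½ - ¼*3590 = ½ - 1795/2 = -897)
D = -8/3 (D = -(6 + 1*2)/3 = -(6 + 2)/3 = -⅓*8 = -8/3 ≈ -2.6667)
y(b, E) = 3 + b (y(b, E) = b + 3 = 3 + b)
1/(y(D, 19) + d) = 1/((3 - 8/3) - 897) = 1/(⅓ - 897) = 1/(-2690/3) = -3/2690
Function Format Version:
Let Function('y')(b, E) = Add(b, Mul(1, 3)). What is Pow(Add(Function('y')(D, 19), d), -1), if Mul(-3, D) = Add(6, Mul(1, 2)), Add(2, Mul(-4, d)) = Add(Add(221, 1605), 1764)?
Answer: Rational(-3, 2690) ≈ -0.0011152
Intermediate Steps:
d = -897 (d = Add(Rational(1, 2), Mul(Rational(-1, 4), Add(Add(221, 1605), 1764))) = Add(Rational(1, 2), Mul(Rational(-1, 4), Add(1826, 1764))) = Add(Rational(1, 2), Mul(Rational(-1, 4), 3590)) = Add(Rational(1, 2), Rational(-1795, 2)) = -897)
D = Rational(-8, 3) (D = Mul(Rational(-1, 3), Add(6, Mul(1, 2))) = Mul(Rational(-1, 3), Add(6, 2)) = Mul(Rational(-1, 3), 8) = Rational(-8, 3) ≈ -2.6667)
Function('y')(b, E) = Add(3, b) (Function('y')(b, E) = Add(b, 3) = Add(3, b))
Pow(Add(Function('y')(D, 19), d), -1) = Pow(Add(Add(3, Rational(-8, 3)), -897), -1) = Pow(Add(Rational(1, 3), -897), -1) = Pow(Rational(-2690, 3), -1) = Rational(-3, 2690)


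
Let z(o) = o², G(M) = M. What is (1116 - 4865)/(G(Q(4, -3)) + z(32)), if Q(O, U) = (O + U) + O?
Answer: -3749/1029 ≈ -3.6433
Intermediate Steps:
Q(O, U) = U + 2*O
(1116 - 4865)/(G(Q(4, -3)) + z(32)) = (1116 - 4865)/((-3 + 2*4) + 32²) = -3749/((-3 + 8) + 1024) = -3749/(5 + 1024) = -3749/1029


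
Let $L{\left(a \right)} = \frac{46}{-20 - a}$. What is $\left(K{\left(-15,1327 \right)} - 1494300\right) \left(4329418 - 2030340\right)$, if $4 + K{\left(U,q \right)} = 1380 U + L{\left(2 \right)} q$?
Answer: $- \frac{38384406189070}{11} \approx -3.4895 \cdot 10^{12}$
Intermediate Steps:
$K{\left(U,q \right)} = -4 + 1380 U - \frac{23 q}{11}$ ($K{\left(U,q \right)} = -4 + \left(1380 U + - \frac{46}{20 + 2} q\right) = -4 + \left(1380 U + - \frac{46}{22} q\right) = -4 + \left(1380 U + \left(-46\right) \frac{1}{22} q\right) = -4 + \left(1380 U - \frac{23 q}{11}\right) = -4 + 1380 U - \frac{23 q}{11}$)
$\left(K{\left(-15,1327 \right)} - 1494300\right) \left(4329418 - 2030340\right) = \left(\left(-4 + 1380 \left(-15\right) - \frac{30521}{11}\right) - 1494300\right) \left(4329418 - 2030340\right) = \left(\left(-4 - 20700 - \frac{30521}{11}\right) - 1494300\right) 2299078 = \left(- \frac{258265}{11} - 1494300\right) 2299078 = \left(- \frac{16695565}{11}\right) 2299078 = - \frac{38384406189070}{11}$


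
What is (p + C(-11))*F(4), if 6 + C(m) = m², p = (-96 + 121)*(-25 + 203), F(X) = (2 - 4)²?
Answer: 18260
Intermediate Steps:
F(X) = 4 (F(X) = (-2)² = 4)
p = 4450 (p = 25*178 = 4450)
C(m) = -6 + m²
(p + C(-11))*F(4) = (4450 + (-6 + (-11)²))*4 = (4450 + (-6 + 121))*4 = (4450 + 115)*4 = 4565*4 = 18260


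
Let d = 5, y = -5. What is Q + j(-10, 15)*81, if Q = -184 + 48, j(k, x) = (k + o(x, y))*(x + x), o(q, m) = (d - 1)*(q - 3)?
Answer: 92204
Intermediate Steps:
o(q, m) = -12 + 4*q (o(q, m) = (5 - 1)*(q - 3) = 4*(-3 + q) = -12 + 4*q)
j(k, x) = 2*x*(-12 + k + 4*x) (j(k, x) = (k + (-12 + 4*x))*(x + x) = (-12 + k + 4*x)*(2*x) = 2*x*(-12 + k + 4*x))
Q = -136
Q + j(-10, 15)*81 = -136 + (2*15*(-12 - 10 + 4*15))*81 = -136 + (2*15*(-12 - 10 + 60))*81 = -136 + (2*15*38)*81 = -136 + 1140*81 = -136 + 92340 = 92204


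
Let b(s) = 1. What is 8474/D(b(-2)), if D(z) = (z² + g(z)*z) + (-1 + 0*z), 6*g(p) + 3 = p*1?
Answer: -25422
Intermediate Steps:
g(p) = -½ + p/6 (g(p) = -½ + (p*1)/6 = -½ + p/6)
D(z) = -1 + z² + z*(-½ + z/6) (D(z) = (z² + (-½ + z/6)*z) + (-1 + 0*z) = (z² + z*(-½ + z/6)) + (-1 + 0) = (z² + z*(-½ + z/6)) - 1 = -1 + z² + z*(-½ + z/6))
8474/D(b(-2)) = 8474/(-1 - ½*1 + (7/6)*1²) = 8474/(-1 - ½ + (7/6)*1) = 8474/(-1 - ½ + 7/6) = 8474/(-⅓) = 8474*(-3) = -25422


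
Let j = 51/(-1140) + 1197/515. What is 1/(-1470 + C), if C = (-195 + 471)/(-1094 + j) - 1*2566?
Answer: -14243313/57489612148 ≈ -0.00024775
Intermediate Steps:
j = 89221/39140 (j = 51*(-1/1140) + 1197*(1/515) = -17/380 + 1197/515 = 89221/39140 ≈ 2.2795)
C = -36551942038/14243313 (C = (-195 + 471)/(-1094 + 89221/39140) - 1*2566 = 276/(-42729939/39140) - 2566 = 276*(-39140/42729939) - 2566 = -3600880/14243313 - 2566 = -36551942038/14243313 ≈ -2566.3)
1/(-1470 + C) = 1/(-1470 - 36551942038/14243313) = 1/(-57489612148/14243313) = -14243313/57489612148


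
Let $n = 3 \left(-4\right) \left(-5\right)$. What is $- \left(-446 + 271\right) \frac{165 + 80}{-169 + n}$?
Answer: $- \frac{42875}{109} \approx -393.35$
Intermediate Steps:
$n = 60$ ($n = \left(-12\right) \left(-5\right) = 60$)
$- \left(-446 + 271\right) \frac{165 + 80}{-169 + n} = - \left(-446 + 271\right) \frac{165 + 80}{-169 + 60} = - \left(-175\right) \frac{245}{-109} = - \left(-175\right) 245 \left(- \frac{1}{109}\right) = - \frac{\left(-175\right) \left(-245\right)}{109} = \left(-1\right) \frac{42875}{109} = - \frac{42875}{109}$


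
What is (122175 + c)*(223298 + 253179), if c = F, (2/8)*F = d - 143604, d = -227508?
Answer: -649091752221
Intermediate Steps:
F = -1484448 (F = 4*(-227508 - 143604) = 4*(-371112) = -1484448)
c = -1484448
(122175 + c)*(223298 + 253179) = (122175 - 1484448)*(223298 + 253179) = -1362273*476477 = -649091752221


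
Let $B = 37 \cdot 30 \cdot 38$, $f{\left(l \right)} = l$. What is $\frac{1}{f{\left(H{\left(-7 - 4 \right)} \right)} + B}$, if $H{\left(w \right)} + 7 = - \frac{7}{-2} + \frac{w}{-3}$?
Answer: $\frac{6}{253081} \approx 2.3708 \cdot 10^{-5}$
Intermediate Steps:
$H{\left(w \right)} = - \frac{7}{2} - \frac{w}{3}$ ($H{\left(w \right)} = -7 + \left(- \frac{7}{-2} + \frac{w}{-3}\right) = -7 + \left(\left(-7\right) \left(- \frac{1}{2}\right) + w \left(- \frac{1}{3}\right)\right) = -7 - \left(- \frac{7}{2} + \frac{w}{3}\right) = - \frac{7}{2} - \frac{w}{3}$)
$B = 42180$ ($B = 1110 \cdot 38 = 42180$)
$\frac{1}{f{\left(H{\left(-7 - 4 \right)} \right)} + B} = \frac{1}{\left(- \frac{7}{2} - \frac{-7 - 4}{3}\right) + 42180} = \frac{1}{\left(- \frac{7}{2} - - \frac{11}{3}\right) + 42180} = \frac{1}{\left(- \frac{7}{2} + \frac{11}{3}\right) + 42180} = \frac{1}{\frac{1}{6} + 42180} = \frac{1}{\frac{253081}{6}} = \frac{6}{253081}$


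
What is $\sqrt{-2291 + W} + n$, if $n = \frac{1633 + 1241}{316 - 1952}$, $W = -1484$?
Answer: $- \frac{1437}{818} + 5 i \sqrt{151} \approx -1.7567 + 61.441 i$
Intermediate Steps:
$n = - \frac{1437}{818}$ ($n = \frac{2874}{-1636} = 2874 \left(- \frac{1}{1636}\right) = - \frac{1437}{818} \approx -1.7567$)
$\sqrt{-2291 + W} + n = \sqrt{-2291 - 1484} - \frac{1437}{818} = \sqrt{-3775} - \frac{1437}{818} = 5 i \sqrt{151} - \frac{1437}{818} = - \frac{1437}{818} + 5 i \sqrt{151}$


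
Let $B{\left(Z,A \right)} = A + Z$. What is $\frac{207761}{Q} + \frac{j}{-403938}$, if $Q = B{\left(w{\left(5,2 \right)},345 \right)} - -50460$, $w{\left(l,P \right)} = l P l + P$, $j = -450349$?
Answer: $\frac{106825961911}{20543074866} \approx 5.2001$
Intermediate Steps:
$w{\left(l,P \right)} = P + P l^{2}$ ($w{\left(l,P \right)} = P l l + P = P l^{2} + P = P + P l^{2}$)
$Q = 50857$ ($Q = \left(345 + 2 \left(1 + 5^{2}\right)\right) - -50460 = \left(345 + 2 \left(1 + 25\right)\right) + 50460 = \left(345 + 2 \cdot 26\right) + 50460 = \left(345 + 52\right) + 50460 = 397 + 50460 = 50857$)
$\frac{207761}{Q} + \frac{j}{-403938} = \frac{207761}{50857} - \frac{450349}{-403938} = 207761 \cdot \frac{1}{50857} - - \frac{450349}{403938} = \frac{207761}{50857} + \frac{450349}{403938} = \frac{106825961911}{20543074866}$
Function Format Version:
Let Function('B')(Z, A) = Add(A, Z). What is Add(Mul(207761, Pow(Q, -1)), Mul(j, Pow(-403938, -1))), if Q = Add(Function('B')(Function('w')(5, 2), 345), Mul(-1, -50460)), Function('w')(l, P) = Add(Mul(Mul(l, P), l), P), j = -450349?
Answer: Rational(106825961911, 20543074866) ≈ 5.2001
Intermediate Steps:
Function('w')(l, P) = Add(P, Mul(P, Pow(l, 2))) (Function('w')(l, P) = Add(Mul(Mul(P, l), l), P) = Add(Mul(P, Pow(l, 2)), P) = Add(P, Mul(P, Pow(l, 2))))
Q = 50857 (Q = Add(Add(345, Mul(2, Add(1, Pow(5, 2)))), Mul(-1, -50460)) = Add(Add(345, Mul(2, Add(1, 25))), 50460) = Add(Add(345, Mul(2, 26)), 50460) = Add(Add(345, 52), 50460) = Add(397, 50460) = 50857)
Add(Mul(207761, Pow(Q, -1)), Mul(j, Pow(-403938, -1))) = Add(Mul(207761, Pow(50857, -1)), Mul(-450349, Pow(-403938, -1))) = Add(Mul(207761, Rational(1, 50857)), Mul(-450349, Rational(-1, 403938))) = Add(Rational(207761, 50857), Rational(450349, 403938)) = Rational(106825961911, 20543074866)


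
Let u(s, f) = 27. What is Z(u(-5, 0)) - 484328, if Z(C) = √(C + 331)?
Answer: -484328 + √358 ≈ -4.8431e+5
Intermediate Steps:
Z(C) = √(331 + C)
Z(u(-5, 0)) - 484328 = √(331 + 27) - 484328 = √358 - 484328 = -484328 + √358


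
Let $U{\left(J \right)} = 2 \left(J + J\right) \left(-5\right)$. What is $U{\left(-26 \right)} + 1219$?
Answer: $1739$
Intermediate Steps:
$U{\left(J \right)} = - 20 J$ ($U{\left(J \right)} = 2 \cdot 2 J \left(-5\right) = 4 J \left(-5\right) = - 20 J$)
$U{\left(-26 \right)} + 1219 = \left(-20\right) \left(-26\right) + 1219 = 520 + 1219 = 1739$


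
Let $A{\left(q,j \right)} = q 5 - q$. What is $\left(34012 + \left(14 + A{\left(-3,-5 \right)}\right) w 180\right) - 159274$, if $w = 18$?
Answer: $-118782$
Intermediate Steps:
$A{\left(q,j \right)} = 4 q$ ($A{\left(q,j \right)} = 5 q - q = 4 q$)
$\left(34012 + \left(14 + A{\left(-3,-5 \right)}\right) w 180\right) - 159274 = \left(34012 + \left(14 + 4 \left(-3\right)\right) 18 \cdot 180\right) - 159274 = \left(34012 + \left(14 - 12\right) 18 \cdot 180\right) - 159274 = \left(34012 + 2 \cdot 18 \cdot 180\right) - 159274 = \left(34012 + 36 \cdot 180\right) - 159274 = \left(34012 + 6480\right) - 159274 = 40492 - 159274 = -118782$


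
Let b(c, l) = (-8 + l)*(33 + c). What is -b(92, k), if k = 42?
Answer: -4250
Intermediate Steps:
-b(92, k) = -(-264 - 8*92 + 33*42 + 92*42) = -(-264 - 736 + 1386 + 3864) = -1*4250 = -4250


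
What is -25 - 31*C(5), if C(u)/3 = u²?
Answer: -2350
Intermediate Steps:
C(u) = 3*u²
-25 - 31*C(5) = -25 - 93*5² = -25 - 93*25 = -25 - 31*75 = -25 - 2325 = -2350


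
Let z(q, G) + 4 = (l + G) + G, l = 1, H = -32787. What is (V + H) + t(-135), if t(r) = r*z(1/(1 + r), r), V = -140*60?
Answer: -4332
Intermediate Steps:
V = -8400
z(q, G) = -3 + 2*G (z(q, G) = -4 + ((1 + G) + G) = -4 + (1 + 2*G) = -3 + 2*G)
t(r) = r*(-3 + 2*r)
(V + H) + t(-135) = (-8400 - 32787) - 135*(-3 + 2*(-135)) = -41187 - 135*(-3 - 270) = -41187 - 135*(-273) = -41187 + 36855 = -4332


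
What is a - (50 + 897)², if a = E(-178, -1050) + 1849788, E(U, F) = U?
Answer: 952801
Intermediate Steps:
a = 1849610 (a = -178 + 1849788 = 1849610)
a - (50 + 897)² = 1849610 - (50 + 897)² = 1849610 - 1*947² = 1849610 - 1*896809 = 1849610 - 896809 = 952801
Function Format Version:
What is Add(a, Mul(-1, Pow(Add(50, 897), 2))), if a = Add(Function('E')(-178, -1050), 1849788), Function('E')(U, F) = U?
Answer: 952801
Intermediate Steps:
a = 1849610 (a = Add(-178, 1849788) = 1849610)
Add(a, Mul(-1, Pow(Add(50, 897), 2))) = Add(1849610, Mul(-1, Pow(Add(50, 897), 2))) = Add(1849610, Mul(-1, Pow(947, 2))) = Add(1849610, Mul(-1, 896809)) = Add(1849610, -896809) = 952801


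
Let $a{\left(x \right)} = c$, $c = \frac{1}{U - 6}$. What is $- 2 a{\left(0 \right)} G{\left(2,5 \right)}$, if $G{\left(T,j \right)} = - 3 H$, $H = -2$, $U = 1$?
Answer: $\frac{12}{5} \approx 2.4$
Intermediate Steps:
$G{\left(T,j \right)} = 6$ ($G{\left(T,j \right)} = \left(-3\right) \left(-2\right) = 6$)
$c = - \frac{1}{5}$ ($c = \frac{1}{1 - 6} = \frac{1}{-5} = - \frac{1}{5} \approx -0.2$)
$a{\left(x \right)} = - \frac{1}{5}$
$- 2 a{\left(0 \right)} G{\left(2,5 \right)} = \left(-2\right) \left(- \frac{1}{5}\right) 6 = \frac{2}{5} \cdot 6 = \frac{12}{5}$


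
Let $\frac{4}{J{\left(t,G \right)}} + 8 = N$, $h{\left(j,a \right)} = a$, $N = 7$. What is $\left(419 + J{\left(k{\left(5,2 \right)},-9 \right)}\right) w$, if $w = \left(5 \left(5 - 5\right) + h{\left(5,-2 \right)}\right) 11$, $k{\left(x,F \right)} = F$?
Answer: $-9130$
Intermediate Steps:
$w = -22$ ($w = \left(5 \left(5 - 5\right) - 2\right) 11 = \left(5 \cdot 0 - 2\right) 11 = \left(0 - 2\right) 11 = \left(-2\right) 11 = -22$)
$J{\left(t,G \right)} = -4$ ($J{\left(t,G \right)} = \frac{4}{-8 + 7} = \frac{4}{-1} = 4 \left(-1\right) = -4$)
$\left(419 + J{\left(k{\left(5,2 \right)},-9 \right)}\right) w = \left(419 - 4\right) \left(-22\right) = 415 \left(-22\right) = -9130$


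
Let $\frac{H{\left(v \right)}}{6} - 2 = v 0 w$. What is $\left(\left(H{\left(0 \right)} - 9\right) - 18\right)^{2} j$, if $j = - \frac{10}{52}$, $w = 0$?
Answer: $- \frac{1125}{26} \approx -43.269$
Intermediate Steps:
$j = - \frac{5}{26}$ ($j = \left(-10\right) \frac{1}{52} = - \frac{5}{26} \approx -0.19231$)
$H{\left(v \right)} = 12$ ($H{\left(v \right)} = 12 + 6 v 0 \cdot 0 = 12 + 6 \cdot 0 \cdot 0 = 12 + 6 \cdot 0 = 12 + 0 = 12$)
$\left(\left(H{\left(0 \right)} - 9\right) - 18\right)^{2} j = \left(\left(12 - 9\right) - 18\right)^{2} \left(- \frac{5}{26}\right) = \left(3 - 18\right)^{2} \left(- \frac{5}{26}\right) = \left(-15\right)^{2} \left(- \frac{5}{26}\right) = 225 \left(- \frac{5}{26}\right) = - \frac{1125}{26}$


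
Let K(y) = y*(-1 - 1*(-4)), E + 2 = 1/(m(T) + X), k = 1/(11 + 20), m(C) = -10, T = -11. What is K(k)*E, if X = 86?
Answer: -453/2356 ≈ -0.19228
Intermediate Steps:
k = 1/31 ≈ 0.032258
E = -151/76 (E = -2 + 1/(-10 + 86) = -2 + 1/76 = -151/76 ≈ -1.9868)
K(y) = 3*y (K(y) = y*(-1 + 4) = y*3 = 3*y)
K(k)*E = (3*(1/31))*(-151/76) = (3/31)*(-151/76) = -453/2356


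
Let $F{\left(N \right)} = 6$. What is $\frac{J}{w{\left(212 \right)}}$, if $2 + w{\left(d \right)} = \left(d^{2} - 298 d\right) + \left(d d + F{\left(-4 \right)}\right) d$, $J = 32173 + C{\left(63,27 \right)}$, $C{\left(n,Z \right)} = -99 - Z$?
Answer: $\frac{32047}{9511166} \approx 0.0033694$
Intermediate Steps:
$J = 32047$ ($J = 32173 - 126 = 32047$)
$w{\left(d \right)} = -2 + d^{2} - 298 d + d \left(6 + d^{2}\right)$ ($w{\left(d \right)} = -2 + \left(\left(d^{2} - 298 d\right) + \left(d d + 6\right) d\right) = -2 + \left(\left(d^{2} - 298 d\right) + \left(d^{2} + 6\right) d\right) = -2 + \left(\left(d^{2} - 298 d\right) + \left(6 + d^{2}\right) d\right) = -2 + \left(\left(d^{2} - 298 d\right) + d \left(6 + d^{2}\right)\right) = -2 + \left(d^{2} - 298 d + d \left(6 + d^{2}\right)\right) = -2 + d^{2} - 298 d + d \left(6 + d^{2}\right)$)
$\frac{J}{w{\left(212 \right)}} = \frac{32047}{-2 + 212^{2} + 212^{3} - 61904} = \frac{32047}{-2 + 44944 + 9528128 - 61904} = \frac{32047}{9511166}$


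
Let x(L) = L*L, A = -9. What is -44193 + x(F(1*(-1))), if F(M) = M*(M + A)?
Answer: -44093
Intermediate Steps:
F(M) = M*(-9 + M) (F(M) = M*(M - 9) = M*(-9 + M))
x(L) = L**2
-44193 + x(F(1*(-1))) = -44193 + ((1*(-1))*(-9 + 1*(-1)))**2 = -44193 + (-(-9 - 1))**2 = -44193 + (-1*(-10))**2 = -44193 + 10**2 = -44193 + 100 = -44093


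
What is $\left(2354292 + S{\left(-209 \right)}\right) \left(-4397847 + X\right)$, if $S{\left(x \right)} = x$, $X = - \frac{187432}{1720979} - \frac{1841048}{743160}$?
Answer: $- \frac{150465650703586161441772}{14533667655} \approx -1.0353 \cdot 10^{13}$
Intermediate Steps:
$X = - \frac{37587464899}{14533667655}$ ($X = \left(-187432\right) \frac{1}{1720979} - \frac{20921}{8445} = - \frac{187432}{1720979} - \frac{20921}{8445} = - \frac{37587464899}{14533667655} \approx -2.5862$)
$\left(2354292 + S{\left(-209 \right)}\right) \left(-4397847 + X\right) = \left(2354292 - 209\right) \left(-4397847 - \frac{37587464899}{14533667655}\right) = 2354083 \left(- \frac{63916884283003684}{14533667655}\right) = - \frac{150465650703586161441772}{14533667655}$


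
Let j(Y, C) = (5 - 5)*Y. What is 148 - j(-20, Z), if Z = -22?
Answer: 148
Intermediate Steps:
j(Y, C) = 0 (j(Y, C) = 0*Y = 0)
148 - j(-20, Z) = 148 - 1*0 = 148 + 0 = 148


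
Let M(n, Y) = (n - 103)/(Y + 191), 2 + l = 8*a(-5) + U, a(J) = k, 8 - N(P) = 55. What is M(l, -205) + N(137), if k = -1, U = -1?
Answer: -272/7 ≈ -38.857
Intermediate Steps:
N(P) = -47 (N(P) = 8 - 1*55 = 8 - 55 = -47)
a(J) = -1
l = -11 (l = -2 + (8*(-1) - 1) = -2 + (-8 - 1) = -2 - 9 = -11)
M(n, Y) = (-103 + n)/(191 + Y)
M(l, -205) + N(137) = (-103 - 11)/(191 - 205) - 47 = -114/(-14) - 47 = -1/14*(-114) - 47 = 57/7 - 47 = -272/7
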